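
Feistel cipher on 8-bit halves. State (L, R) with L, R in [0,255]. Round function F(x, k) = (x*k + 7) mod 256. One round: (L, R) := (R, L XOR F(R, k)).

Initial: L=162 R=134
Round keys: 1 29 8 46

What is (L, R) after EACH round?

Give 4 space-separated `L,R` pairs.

Answer: 134,47 47,220 220,200 200,43

Derivation:
Round 1 (k=1): L=134 R=47
Round 2 (k=29): L=47 R=220
Round 3 (k=8): L=220 R=200
Round 4 (k=46): L=200 R=43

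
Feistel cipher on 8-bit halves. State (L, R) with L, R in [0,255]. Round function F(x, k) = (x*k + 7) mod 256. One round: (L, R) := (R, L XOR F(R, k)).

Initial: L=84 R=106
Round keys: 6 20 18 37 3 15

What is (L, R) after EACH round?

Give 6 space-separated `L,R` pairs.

Answer: 106,215 215,185 185,222 222,164 164,45 45,14

Derivation:
Round 1 (k=6): L=106 R=215
Round 2 (k=20): L=215 R=185
Round 3 (k=18): L=185 R=222
Round 4 (k=37): L=222 R=164
Round 5 (k=3): L=164 R=45
Round 6 (k=15): L=45 R=14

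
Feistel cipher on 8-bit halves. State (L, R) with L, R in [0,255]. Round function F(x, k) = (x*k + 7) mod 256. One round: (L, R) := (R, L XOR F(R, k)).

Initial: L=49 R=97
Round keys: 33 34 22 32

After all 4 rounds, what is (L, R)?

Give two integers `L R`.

Answer: 238 63

Derivation:
Round 1 (k=33): L=97 R=185
Round 2 (k=34): L=185 R=248
Round 3 (k=22): L=248 R=238
Round 4 (k=32): L=238 R=63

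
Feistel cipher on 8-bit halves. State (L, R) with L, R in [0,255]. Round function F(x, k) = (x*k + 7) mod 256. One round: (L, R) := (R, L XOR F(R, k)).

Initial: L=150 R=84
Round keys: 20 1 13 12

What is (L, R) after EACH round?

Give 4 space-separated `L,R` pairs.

Answer: 84,1 1,92 92,178 178,3

Derivation:
Round 1 (k=20): L=84 R=1
Round 2 (k=1): L=1 R=92
Round 3 (k=13): L=92 R=178
Round 4 (k=12): L=178 R=3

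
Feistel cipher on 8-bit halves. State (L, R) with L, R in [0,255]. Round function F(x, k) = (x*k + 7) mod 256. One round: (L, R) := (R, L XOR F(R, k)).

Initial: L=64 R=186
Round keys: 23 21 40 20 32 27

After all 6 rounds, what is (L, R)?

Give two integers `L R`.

Answer: 141 219

Derivation:
Round 1 (k=23): L=186 R=253
Round 2 (k=21): L=253 R=114
Round 3 (k=40): L=114 R=42
Round 4 (k=20): L=42 R=61
Round 5 (k=32): L=61 R=141
Round 6 (k=27): L=141 R=219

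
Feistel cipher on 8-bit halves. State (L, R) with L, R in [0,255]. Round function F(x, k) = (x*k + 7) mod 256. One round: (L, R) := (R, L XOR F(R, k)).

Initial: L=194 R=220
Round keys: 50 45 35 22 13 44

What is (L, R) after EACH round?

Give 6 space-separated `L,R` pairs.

Answer: 220,61 61,28 28,230 230,215 215,20 20,160

Derivation:
Round 1 (k=50): L=220 R=61
Round 2 (k=45): L=61 R=28
Round 3 (k=35): L=28 R=230
Round 4 (k=22): L=230 R=215
Round 5 (k=13): L=215 R=20
Round 6 (k=44): L=20 R=160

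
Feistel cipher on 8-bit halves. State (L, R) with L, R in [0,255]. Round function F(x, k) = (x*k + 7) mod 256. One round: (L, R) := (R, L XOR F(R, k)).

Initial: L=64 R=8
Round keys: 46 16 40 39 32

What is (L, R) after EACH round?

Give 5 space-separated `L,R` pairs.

Answer: 8,55 55,127 127,232 232,32 32,239

Derivation:
Round 1 (k=46): L=8 R=55
Round 2 (k=16): L=55 R=127
Round 3 (k=40): L=127 R=232
Round 4 (k=39): L=232 R=32
Round 5 (k=32): L=32 R=239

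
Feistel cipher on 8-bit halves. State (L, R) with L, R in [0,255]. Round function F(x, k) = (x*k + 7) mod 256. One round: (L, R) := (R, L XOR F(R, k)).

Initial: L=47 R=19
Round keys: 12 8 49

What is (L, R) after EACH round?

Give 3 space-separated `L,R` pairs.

Round 1 (k=12): L=19 R=196
Round 2 (k=8): L=196 R=52
Round 3 (k=49): L=52 R=63

Answer: 19,196 196,52 52,63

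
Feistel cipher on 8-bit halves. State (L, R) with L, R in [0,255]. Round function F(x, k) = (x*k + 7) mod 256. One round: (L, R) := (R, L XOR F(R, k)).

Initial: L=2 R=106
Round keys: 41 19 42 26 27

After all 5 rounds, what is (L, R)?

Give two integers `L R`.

Answer: 189 30

Derivation:
Round 1 (k=41): L=106 R=3
Round 2 (k=19): L=3 R=42
Round 3 (k=42): L=42 R=232
Round 4 (k=26): L=232 R=189
Round 5 (k=27): L=189 R=30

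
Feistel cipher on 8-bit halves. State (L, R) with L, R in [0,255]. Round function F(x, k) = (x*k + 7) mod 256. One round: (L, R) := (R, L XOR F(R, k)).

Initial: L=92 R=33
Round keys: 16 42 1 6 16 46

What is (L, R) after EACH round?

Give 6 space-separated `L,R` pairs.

Answer: 33,75 75,116 116,48 48,83 83,7 7,26

Derivation:
Round 1 (k=16): L=33 R=75
Round 2 (k=42): L=75 R=116
Round 3 (k=1): L=116 R=48
Round 4 (k=6): L=48 R=83
Round 5 (k=16): L=83 R=7
Round 6 (k=46): L=7 R=26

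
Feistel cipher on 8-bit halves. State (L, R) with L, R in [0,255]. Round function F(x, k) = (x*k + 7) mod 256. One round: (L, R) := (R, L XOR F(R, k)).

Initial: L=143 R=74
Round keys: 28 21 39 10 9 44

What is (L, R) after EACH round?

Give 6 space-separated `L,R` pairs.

Round 1 (k=28): L=74 R=144
Round 2 (k=21): L=144 R=157
Round 3 (k=39): L=157 R=98
Round 4 (k=10): L=98 R=70
Round 5 (k=9): L=70 R=31
Round 6 (k=44): L=31 R=29

Answer: 74,144 144,157 157,98 98,70 70,31 31,29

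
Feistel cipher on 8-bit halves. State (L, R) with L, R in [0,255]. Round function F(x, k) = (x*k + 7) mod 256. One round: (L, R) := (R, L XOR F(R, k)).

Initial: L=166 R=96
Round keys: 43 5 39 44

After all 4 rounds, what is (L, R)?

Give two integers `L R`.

Round 1 (k=43): L=96 R=129
Round 2 (k=5): L=129 R=236
Round 3 (k=39): L=236 R=122
Round 4 (k=44): L=122 R=19

Answer: 122 19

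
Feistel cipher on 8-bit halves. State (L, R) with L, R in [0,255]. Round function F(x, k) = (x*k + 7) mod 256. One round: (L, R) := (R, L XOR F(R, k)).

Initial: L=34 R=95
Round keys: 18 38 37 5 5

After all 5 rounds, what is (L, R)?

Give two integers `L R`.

Answer: 7 16

Derivation:
Round 1 (k=18): L=95 R=151
Round 2 (k=38): L=151 R=46
Round 3 (k=37): L=46 R=58
Round 4 (k=5): L=58 R=7
Round 5 (k=5): L=7 R=16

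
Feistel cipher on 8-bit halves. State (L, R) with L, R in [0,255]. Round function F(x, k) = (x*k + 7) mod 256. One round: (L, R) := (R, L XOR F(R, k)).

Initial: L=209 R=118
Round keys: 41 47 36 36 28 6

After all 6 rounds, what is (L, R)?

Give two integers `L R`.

Answer: 104 137

Derivation:
Round 1 (k=41): L=118 R=60
Round 2 (k=47): L=60 R=125
Round 3 (k=36): L=125 R=167
Round 4 (k=36): L=167 R=254
Round 5 (k=28): L=254 R=104
Round 6 (k=6): L=104 R=137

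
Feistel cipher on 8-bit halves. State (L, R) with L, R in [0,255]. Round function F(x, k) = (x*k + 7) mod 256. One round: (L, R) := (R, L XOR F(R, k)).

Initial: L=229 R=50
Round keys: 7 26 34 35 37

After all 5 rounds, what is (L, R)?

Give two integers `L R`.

Round 1 (k=7): L=50 R=128
Round 2 (k=26): L=128 R=53
Round 3 (k=34): L=53 R=145
Round 4 (k=35): L=145 R=239
Round 5 (k=37): L=239 R=3

Answer: 239 3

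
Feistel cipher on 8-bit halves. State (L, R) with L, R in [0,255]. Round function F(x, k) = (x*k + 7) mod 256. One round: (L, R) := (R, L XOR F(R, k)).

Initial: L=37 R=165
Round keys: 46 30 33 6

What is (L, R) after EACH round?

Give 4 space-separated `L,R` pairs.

Round 1 (k=46): L=165 R=136
Round 2 (k=30): L=136 R=82
Round 3 (k=33): L=82 R=17
Round 4 (k=6): L=17 R=63

Answer: 165,136 136,82 82,17 17,63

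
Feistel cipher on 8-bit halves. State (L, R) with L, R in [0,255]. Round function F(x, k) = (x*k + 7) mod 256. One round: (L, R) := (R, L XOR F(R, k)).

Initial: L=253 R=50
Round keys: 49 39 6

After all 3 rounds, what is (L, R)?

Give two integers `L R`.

Round 1 (k=49): L=50 R=100
Round 2 (k=39): L=100 R=113
Round 3 (k=6): L=113 R=201

Answer: 113 201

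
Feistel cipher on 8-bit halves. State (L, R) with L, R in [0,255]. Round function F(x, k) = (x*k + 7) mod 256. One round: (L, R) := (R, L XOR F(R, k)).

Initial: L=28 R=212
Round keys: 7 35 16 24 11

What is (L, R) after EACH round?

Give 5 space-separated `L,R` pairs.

Answer: 212,207 207,128 128,200 200,71 71,220

Derivation:
Round 1 (k=7): L=212 R=207
Round 2 (k=35): L=207 R=128
Round 3 (k=16): L=128 R=200
Round 4 (k=24): L=200 R=71
Round 5 (k=11): L=71 R=220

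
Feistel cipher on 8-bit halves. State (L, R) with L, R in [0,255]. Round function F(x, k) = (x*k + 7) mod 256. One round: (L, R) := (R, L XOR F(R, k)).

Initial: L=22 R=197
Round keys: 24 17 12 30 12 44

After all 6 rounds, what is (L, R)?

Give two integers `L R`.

Answer: 165 85

Derivation:
Round 1 (k=24): L=197 R=105
Round 2 (k=17): L=105 R=197
Round 3 (k=12): L=197 R=42
Round 4 (k=30): L=42 R=54
Round 5 (k=12): L=54 R=165
Round 6 (k=44): L=165 R=85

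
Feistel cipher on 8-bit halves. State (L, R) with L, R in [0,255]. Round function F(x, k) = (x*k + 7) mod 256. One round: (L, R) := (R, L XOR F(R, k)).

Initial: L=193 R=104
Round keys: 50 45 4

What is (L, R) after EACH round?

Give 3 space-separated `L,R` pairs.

Answer: 104,150 150,13 13,173

Derivation:
Round 1 (k=50): L=104 R=150
Round 2 (k=45): L=150 R=13
Round 3 (k=4): L=13 R=173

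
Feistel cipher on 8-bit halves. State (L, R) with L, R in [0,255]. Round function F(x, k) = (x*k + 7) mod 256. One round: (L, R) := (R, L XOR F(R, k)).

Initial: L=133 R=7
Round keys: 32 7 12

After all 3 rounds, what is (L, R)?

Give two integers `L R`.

Answer: 178 61

Derivation:
Round 1 (k=32): L=7 R=98
Round 2 (k=7): L=98 R=178
Round 3 (k=12): L=178 R=61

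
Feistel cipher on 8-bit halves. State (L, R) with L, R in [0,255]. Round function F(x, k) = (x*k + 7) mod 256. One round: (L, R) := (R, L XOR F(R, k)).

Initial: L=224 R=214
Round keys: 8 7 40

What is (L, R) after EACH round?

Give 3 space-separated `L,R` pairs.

Answer: 214,87 87,190 190,224

Derivation:
Round 1 (k=8): L=214 R=87
Round 2 (k=7): L=87 R=190
Round 3 (k=40): L=190 R=224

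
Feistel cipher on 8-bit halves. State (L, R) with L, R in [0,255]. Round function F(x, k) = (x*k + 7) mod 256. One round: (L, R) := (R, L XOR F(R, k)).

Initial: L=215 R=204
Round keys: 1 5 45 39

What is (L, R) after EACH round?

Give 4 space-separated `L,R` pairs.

Answer: 204,4 4,215 215,214 214,118

Derivation:
Round 1 (k=1): L=204 R=4
Round 2 (k=5): L=4 R=215
Round 3 (k=45): L=215 R=214
Round 4 (k=39): L=214 R=118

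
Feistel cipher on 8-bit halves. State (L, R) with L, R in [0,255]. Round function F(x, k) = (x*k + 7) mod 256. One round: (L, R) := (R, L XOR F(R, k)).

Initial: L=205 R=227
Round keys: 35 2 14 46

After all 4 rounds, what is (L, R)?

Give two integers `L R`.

Round 1 (k=35): L=227 R=221
Round 2 (k=2): L=221 R=34
Round 3 (k=14): L=34 R=62
Round 4 (k=46): L=62 R=9

Answer: 62 9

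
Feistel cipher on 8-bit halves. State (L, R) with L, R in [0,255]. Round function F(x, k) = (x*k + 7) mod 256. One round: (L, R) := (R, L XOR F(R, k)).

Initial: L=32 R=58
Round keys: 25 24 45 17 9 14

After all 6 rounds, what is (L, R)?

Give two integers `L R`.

Answer: 221 136

Derivation:
Round 1 (k=25): L=58 R=145
Round 2 (k=24): L=145 R=165
Round 3 (k=45): L=165 R=153
Round 4 (k=17): L=153 R=149
Round 5 (k=9): L=149 R=221
Round 6 (k=14): L=221 R=136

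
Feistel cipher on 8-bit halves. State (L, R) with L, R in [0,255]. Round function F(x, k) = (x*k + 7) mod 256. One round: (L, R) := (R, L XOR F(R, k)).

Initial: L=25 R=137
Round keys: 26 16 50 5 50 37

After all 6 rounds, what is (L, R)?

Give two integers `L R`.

Round 1 (k=26): L=137 R=232
Round 2 (k=16): L=232 R=14
Round 3 (k=50): L=14 R=43
Round 4 (k=5): L=43 R=208
Round 5 (k=50): L=208 R=140
Round 6 (k=37): L=140 R=147

Answer: 140 147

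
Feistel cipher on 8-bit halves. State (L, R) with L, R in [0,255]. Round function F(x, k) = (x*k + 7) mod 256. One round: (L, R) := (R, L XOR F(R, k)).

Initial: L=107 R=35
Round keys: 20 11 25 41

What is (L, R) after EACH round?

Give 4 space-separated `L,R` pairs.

Round 1 (k=20): L=35 R=168
Round 2 (k=11): L=168 R=28
Round 3 (k=25): L=28 R=107
Round 4 (k=41): L=107 R=54

Answer: 35,168 168,28 28,107 107,54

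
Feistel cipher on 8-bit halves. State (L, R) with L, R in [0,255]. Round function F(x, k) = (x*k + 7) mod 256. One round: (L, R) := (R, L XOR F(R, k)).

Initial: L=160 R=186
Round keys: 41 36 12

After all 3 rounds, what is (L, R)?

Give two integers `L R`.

Answer: 81 162

Derivation:
Round 1 (k=41): L=186 R=113
Round 2 (k=36): L=113 R=81
Round 3 (k=12): L=81 R=162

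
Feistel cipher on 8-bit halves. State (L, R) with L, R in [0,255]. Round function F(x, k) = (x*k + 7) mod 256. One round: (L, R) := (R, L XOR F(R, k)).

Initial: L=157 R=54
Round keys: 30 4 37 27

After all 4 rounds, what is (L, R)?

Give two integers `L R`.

Answer: 50 100

Derivation:
Round 1 (k=30): L=54 R=198
Round 2 (k=4): L=198 R=41
Round 3 (k=37): L=41 R=50
Round 4 (k=27): L=50 R=100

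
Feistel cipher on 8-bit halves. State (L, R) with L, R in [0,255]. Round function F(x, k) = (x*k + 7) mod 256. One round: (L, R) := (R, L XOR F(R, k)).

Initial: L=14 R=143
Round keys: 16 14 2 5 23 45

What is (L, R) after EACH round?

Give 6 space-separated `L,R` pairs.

Round 1 (k=16): L=143 R=249
Round 2 (k=14): L=249 R=42
Round 3 (k=2): L=42 R=162
Round 4 (k=5): L=162 R=27
Round 5 (k=23): L=27 R=214
Round 6 (k=45): L=214 R=190

Answer: 143,249 249,42 42,162 162,27 27,214 214,190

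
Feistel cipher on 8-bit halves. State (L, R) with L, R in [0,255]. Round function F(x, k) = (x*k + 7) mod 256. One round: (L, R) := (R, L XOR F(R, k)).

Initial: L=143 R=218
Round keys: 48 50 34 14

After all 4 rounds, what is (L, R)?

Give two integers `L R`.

Answer: 169 200

Derivation:
Round 1 (k=48): L=218 R=104
Round 2 (k=50): L=104 R=141
Round 3 (k=34): L=141 R=169
Round 4 (k=14): L=169 R=200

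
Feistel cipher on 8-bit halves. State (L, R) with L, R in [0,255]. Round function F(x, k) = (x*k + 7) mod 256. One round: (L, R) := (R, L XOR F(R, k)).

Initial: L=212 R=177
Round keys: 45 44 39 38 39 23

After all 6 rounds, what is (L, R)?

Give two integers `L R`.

Answer: 117 177

Derivation:
Round 1 (k=45): L=177 R=240
Round 2 (k=44): L=240 R=246
Round 3 (k=39): L=246 R=113
Round 4 (k=38): L=113 R=59
Round 5 (k=39): L=59 R=117
Round 6 (k=23): L=117 R=177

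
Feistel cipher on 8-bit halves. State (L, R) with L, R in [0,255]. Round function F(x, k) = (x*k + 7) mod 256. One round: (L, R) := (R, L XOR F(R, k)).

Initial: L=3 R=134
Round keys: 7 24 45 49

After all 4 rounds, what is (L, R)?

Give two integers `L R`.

Answer: 22 12

Derivation:
Round 1 (k=7): L=134 R=178
Round 2 (k=24): L=178 R=49
Round 3 (k=45): L=49 R=22
Round 4 (k=49): L=22 R=12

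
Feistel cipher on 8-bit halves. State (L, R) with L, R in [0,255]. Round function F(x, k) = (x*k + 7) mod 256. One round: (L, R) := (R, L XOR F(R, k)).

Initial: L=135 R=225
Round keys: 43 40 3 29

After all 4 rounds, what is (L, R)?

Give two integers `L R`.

Answer: 68 21

Derivation:
Round 1 (k=43): L=225 R=85
Round 2 (k=40): L=85 R=174
Round 3 (k=3): L=174 R=68
Round 4 (k=29): L=68 R=21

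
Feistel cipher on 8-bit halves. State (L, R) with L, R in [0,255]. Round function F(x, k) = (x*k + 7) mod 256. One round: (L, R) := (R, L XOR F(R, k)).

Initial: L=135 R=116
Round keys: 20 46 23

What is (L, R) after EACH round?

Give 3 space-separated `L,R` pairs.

Round 1 (k=20): L=116 R=144
Round 2 (k=46): L=144 R=147
Round 3 (k=23): L=147 R=172

Answer: 116,144 144,147 147,172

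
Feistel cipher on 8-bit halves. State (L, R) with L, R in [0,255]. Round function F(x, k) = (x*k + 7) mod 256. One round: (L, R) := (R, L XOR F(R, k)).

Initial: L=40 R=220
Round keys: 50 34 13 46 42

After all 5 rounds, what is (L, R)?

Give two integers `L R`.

Round 1 (k=50): L=220 R=215
Round 2 (k=34): L=215 R=73
Round 3 (k=13): L=73 R=107
Round 4 (k=46): L=107 R=8
Round 5 (k=42): L=8 R=60

Answer: 8 60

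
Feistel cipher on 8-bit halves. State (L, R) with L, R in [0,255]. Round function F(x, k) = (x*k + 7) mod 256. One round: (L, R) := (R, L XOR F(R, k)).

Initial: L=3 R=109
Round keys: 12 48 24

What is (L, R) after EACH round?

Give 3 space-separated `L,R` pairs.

Answer: 109,32 32,106 106,215

Derivation:
Round 1 (k=12): L=109 R=32
Round 2 (k=48): L=32 R=106
Round 3 (k=24): L=106 R=215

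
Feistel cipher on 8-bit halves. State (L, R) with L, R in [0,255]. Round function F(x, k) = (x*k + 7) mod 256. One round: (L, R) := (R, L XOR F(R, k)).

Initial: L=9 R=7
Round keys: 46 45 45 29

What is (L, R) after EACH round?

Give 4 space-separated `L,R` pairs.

Answer: 7,64 64,64 64,7 7,146

Derivation:
Round 1 (k=46): L=7 R=64
Round 2 (k=45): L=64 R=64
Round 3 (k=45): L=64 R=7
Round 4 (k=29): L=7 R=146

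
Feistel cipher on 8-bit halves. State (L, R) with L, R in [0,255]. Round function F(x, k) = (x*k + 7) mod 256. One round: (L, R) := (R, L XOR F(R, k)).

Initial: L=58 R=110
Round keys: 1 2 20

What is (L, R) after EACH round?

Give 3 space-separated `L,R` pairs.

Round 1 (k=1): L=110 R=79
Round 2 (k=2): L=79 R=203
Round 3 (k=20): L=203 R=172

Answer: 110,79 79,203 203,172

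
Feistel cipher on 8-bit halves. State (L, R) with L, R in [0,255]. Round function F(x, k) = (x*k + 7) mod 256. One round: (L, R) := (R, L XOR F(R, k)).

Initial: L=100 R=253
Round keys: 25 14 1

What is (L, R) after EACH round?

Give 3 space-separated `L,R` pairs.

Round 1 (k=25): L=253 R=216
Round 2 (k=14): L=216 R=42
Round 3 (k=1): L=42 R=233

Answer: 253,216 216,42 42,233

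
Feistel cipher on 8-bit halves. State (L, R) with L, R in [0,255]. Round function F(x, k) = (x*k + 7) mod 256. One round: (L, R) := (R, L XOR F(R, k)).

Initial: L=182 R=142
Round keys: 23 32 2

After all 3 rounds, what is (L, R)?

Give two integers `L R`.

Answer: 105 166

Derivation:
Round 1 (k=23): L=142 R=127
Round 2 (k=32): L=127 R=105
Round 3 (k=2): L=105 R=166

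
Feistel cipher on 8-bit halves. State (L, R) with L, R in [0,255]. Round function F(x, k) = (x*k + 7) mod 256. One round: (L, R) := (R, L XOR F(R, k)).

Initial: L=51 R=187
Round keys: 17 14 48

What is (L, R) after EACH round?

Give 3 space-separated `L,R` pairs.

Answer: 187,65 65,46 46,230

Derivation:
Round 1 (k=17): L=187 R=65
Round 2 (k=14): L=65 R=46
Round 3 (k=48): L=46 R=230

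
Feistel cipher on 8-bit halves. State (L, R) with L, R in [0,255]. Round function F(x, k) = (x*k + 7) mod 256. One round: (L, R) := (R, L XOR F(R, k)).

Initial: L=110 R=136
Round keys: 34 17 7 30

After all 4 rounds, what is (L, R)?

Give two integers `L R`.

Answer: 86 131

Derivation:
Round 1 (k=34): L=136 R=121
Round 2 (k=17): L=121 R=152
Round 3 (k=7): L=152 R=86
Round 4 (k=30): L=86 R=131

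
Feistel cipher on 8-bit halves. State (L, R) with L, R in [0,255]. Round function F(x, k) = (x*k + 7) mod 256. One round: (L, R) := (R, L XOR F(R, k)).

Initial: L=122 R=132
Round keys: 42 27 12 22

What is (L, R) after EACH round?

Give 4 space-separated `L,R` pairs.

Answer: 132,213 213,250 250,106 106,217

Derivation:
Round 1 (k=42): L=132 R=213
Round 2 (k=27): L=213 R=250
Round 3 (k=12): L=250 R=106
Round 4 (k=22): L=106 R=217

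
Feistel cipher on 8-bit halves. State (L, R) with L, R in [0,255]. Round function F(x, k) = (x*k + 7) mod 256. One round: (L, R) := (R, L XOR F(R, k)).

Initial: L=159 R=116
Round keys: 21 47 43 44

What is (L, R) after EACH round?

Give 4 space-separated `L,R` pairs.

Round 1 (k=21): L=116 R=20
Round 2 (k=47): L=20 R=199
Round 3 (k=43): L=199 R=96
Round 4 (k=44): L=96 R=64

Answer: 116,20 20,199 199,96 96,64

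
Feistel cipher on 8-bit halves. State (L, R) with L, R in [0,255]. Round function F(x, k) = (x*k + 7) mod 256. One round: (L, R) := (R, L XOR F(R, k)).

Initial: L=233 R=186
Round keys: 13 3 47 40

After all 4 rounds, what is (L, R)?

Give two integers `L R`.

Round 1 (k=13): L=186 R=144
Round 2 (k=3): L=144 R=13
Round 3 (k=47): L=13 R=250
Round 4 (k=40): L=250 R=26

Answer: 250 26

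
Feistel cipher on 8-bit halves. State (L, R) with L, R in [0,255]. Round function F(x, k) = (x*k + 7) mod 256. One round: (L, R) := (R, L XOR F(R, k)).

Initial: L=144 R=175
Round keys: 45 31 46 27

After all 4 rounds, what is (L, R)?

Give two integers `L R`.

Round 1 (k=45): L=175 R=90
Round 2 (k=31): L=90 R=66
Round 3 (k=46): L=66 R=185
Round 4 (k=27): L=185 R=200

Answer: 185 200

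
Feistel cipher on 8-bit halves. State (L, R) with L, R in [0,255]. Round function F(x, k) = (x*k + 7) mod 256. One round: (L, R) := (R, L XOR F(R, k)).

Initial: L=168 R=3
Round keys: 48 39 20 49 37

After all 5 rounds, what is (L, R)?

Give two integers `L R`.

Round 1 (k=48): L=3 R=63
Round 2 (k=39): L=63 R=163
Round 3 (k=20): L=163 R=252
Round 4 (k=49): L=252 R=224
Round 5 (k=37): L=224 R=155

Answer: 224 155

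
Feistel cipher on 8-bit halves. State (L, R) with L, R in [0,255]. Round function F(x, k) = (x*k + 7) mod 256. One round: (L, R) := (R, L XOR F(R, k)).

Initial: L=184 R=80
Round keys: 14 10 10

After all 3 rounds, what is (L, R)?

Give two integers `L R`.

Answer: 237 150

Derivation:
Round 1 (k=14): L=80 R=223
Round 2 (k=10): L=223 R=237
Round 3 (k=10): L=237 R=150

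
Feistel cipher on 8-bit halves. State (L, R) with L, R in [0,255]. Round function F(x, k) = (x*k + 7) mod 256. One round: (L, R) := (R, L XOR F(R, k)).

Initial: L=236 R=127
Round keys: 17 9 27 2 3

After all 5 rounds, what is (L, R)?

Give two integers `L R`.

Round 1 (k=17): L=127 R=154
Round 2 (k=9): L=154 R=14
Round 3 (k=27): L=14 R=27
Round 4 (k=2): L=27 R=51
Round 5 (k=3): L=51 R=187

Answer: 51 187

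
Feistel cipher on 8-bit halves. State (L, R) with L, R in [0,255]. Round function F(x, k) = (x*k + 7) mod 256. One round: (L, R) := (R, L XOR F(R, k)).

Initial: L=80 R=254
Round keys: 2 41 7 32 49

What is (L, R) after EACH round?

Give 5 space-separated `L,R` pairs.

Answer: 254,83 83,172 172,232 232,171 171,42

Derivation:
Round 1 (k=2): L=254 R=83
Round 2 (k=41): L=83 R=172
Round 3 (k=7): L=172 R=232
Round 4 (k=32): L=232 R=171
Round 5 (k=49): L=171 R=42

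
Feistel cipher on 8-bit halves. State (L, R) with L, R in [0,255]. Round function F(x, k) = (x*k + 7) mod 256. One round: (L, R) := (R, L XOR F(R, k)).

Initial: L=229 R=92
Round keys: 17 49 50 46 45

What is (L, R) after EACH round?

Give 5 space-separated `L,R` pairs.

Answer: 92,198 198,177 177,95 95,168 168,208

Derivation:
Round 1 (k=17): L=92 R=198
Round 2 (k=49): L=198 R=177
Round 3 (k=50): L=177 R=95
Round 4 (k=46): L=95 R=168
Round 5 (k=45): L=168 R=208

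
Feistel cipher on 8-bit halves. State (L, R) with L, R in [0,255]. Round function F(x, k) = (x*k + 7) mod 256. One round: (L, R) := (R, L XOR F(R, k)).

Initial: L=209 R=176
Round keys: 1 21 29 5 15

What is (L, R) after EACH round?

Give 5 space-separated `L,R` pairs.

Round 1 (k=1): L=176 R=102
Round 2 (k=21): L=102 R=213
Round 3 (k=29): L=213 R=78
Round 4 (k=5): L=78 R=88
Round 5 (k=15): L=88 R=97

Answer: 176,102 102,213 213,78 78,88 88,97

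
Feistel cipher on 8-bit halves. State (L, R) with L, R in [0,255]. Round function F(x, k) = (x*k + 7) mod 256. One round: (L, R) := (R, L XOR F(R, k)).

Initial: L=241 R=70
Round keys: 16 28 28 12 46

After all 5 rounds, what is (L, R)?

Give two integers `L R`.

Answer: 42 134

Derivation:
Round 1 (k=16): L=70 R=150
Round 2 (k=28): L=150 R=41
Round 3 (k=28): L=41 R=21
Round 4 (k=12): L=21 R=42
Round 5 (k=46): L=42 R=134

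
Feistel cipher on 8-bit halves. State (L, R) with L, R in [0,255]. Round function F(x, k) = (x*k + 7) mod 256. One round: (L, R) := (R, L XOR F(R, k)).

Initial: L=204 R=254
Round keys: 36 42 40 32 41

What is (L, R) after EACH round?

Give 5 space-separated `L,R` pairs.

Round 1 (k=36): L=254 R=115
Round 2 (k=42): L=115 R=27
Round 3 (k=40): L=27 R=76
Round 4 (k=32): L=76 R=156
Round 5 (k=41): L=156 R=79

Answer: 254,115 115,27 27,76 76,156 156,79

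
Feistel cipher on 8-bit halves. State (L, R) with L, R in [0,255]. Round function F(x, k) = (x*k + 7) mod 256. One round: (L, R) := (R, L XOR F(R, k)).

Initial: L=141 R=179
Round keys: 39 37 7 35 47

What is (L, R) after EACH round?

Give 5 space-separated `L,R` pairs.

Answer: 179,193 193,95 95,97 97,21 21,131

Derivation:
Round 1 (k=39): L=179 R=193
Round 2 (k=37): L=193 R=95
Round 3 (k=7): L=95 R=97
Round 4 (k=35): L=97 R=21
Round 5 (k=47): L=21 R=131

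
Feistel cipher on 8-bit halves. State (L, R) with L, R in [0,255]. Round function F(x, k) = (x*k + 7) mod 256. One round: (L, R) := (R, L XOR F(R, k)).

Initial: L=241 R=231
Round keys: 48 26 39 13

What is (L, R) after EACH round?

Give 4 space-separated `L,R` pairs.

Round 1 (k=48): L=231 R=166
Round 2 (k=26): L=166 R=4
Round 3 (k=39): L=4 R=5
Round 4 (k=13): L=5 R=76

Answer: 231,166 166,4 4,5 5,76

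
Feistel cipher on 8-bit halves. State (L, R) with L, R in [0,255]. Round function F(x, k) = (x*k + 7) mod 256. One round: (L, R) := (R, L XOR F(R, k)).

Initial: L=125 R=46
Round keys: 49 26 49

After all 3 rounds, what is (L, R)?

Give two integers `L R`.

Answer: 57 88

Derivation:
Round 1 (k=49): L=46 R=168
Round 2 (k=26): L=168 R=57
Round 3 (k=49): L=57 R=88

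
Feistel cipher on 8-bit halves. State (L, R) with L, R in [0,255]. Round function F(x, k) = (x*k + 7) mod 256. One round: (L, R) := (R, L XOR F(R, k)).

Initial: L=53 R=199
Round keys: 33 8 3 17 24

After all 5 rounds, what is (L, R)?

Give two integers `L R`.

Answer: 3 155

Derivation:
Round 1 (k=33): L=199 R=155
Round 2 (k=8): L=155 R=24
Round 3 (k=3): L=24 R=212
Round 4 (k=17): L=212 R=3
Round 5 (k=24): L=3 R=155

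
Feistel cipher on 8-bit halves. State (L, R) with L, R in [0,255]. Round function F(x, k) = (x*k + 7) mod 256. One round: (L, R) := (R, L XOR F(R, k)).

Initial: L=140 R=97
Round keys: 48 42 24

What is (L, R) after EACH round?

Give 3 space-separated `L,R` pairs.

Round 1 (k=48): L=97 R=187
Round 2 (k=42): L=187 R=212
Round 3 (k=24): L=212 R=92

Answer: 97,187 187,212 212,92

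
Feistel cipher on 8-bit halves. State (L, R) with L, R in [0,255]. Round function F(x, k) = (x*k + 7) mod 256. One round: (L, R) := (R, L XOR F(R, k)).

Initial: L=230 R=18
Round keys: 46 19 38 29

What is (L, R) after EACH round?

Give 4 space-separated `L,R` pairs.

Answer: 18,165 165,84 84,218 218,237

Derivation:
Round 1 (k=46): L=18 R=165
Round 2 (k=19): L=165 R=84
Round 3 (k=38): L=84 R=218
Round 4 (k=29): L=218 R=237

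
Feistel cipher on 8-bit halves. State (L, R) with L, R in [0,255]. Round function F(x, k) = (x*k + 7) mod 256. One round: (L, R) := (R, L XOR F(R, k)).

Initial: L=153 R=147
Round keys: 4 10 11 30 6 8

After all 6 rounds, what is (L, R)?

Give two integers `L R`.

Round 1 (k=4): L=147 R=202
Round 2 (k=10): L=202 R=120
Round 3 (k=11): L=120 R=229
Round 4 (k=30): L=229 R=165
Round 5 (k=6): L=165 R=0
Round 6 (k=8): L=0 R=162

Answer: 0 162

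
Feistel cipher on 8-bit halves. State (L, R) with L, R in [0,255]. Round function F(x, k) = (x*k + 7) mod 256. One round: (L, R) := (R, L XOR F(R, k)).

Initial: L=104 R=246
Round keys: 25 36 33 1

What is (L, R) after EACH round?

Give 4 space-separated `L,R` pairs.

Round 1 (k=25): L=246 R=101
Round 2 (k=36): L=101 R=205
Round 3 (k=33): L=205 R=17
Round 4 (k=1): L=17 R=213

Answer: 246,101 101,205 205,17 17,213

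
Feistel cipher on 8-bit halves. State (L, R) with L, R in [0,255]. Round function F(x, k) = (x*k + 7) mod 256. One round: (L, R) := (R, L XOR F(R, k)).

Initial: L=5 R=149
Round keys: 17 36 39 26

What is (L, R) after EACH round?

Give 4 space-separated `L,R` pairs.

Round 1 (k=17): L=149 R=233
Round 2 (k=36): L=233 R=94
Round 3 (k=39): L=94 R=176
Round 4 (k=26): L=176 R=185

Answer: 149,233 233,94 94,176 176,185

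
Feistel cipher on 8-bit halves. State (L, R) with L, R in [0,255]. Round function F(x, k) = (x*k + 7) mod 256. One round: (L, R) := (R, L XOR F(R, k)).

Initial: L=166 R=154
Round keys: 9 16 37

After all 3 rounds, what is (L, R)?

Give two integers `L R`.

Answer: 237 159

Derivation:
Round 1 (k=9): L=154 R=215
Round 2 (k=16): L=215 R=237
Round 3 (k=37): L=237 R=159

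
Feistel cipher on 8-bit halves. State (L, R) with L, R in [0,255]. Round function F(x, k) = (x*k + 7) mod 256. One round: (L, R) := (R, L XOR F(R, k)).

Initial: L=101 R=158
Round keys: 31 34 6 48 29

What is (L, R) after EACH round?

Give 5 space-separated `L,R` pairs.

Answer: 158,76 76,129 129,65 65,182 182,228

Derivation:
Round 1 (k=31): L=158 R=76
Round 2 (k=34): L=76 R=129
Round 3 (k=6): L=129 R=65
Round 4 (k=48): L=65 R=182
Round 5 (k=29): L=182 R=228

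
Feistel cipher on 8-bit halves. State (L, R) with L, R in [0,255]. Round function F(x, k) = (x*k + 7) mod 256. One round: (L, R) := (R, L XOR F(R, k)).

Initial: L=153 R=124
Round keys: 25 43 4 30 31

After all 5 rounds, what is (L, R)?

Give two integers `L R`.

Answer: 188 154

Derivation:
Round 1 (k=25): L=124 R=186
Round 2 (k=43): L=186 R=57
Round 3 (k=4): L=57 R=81
Round 4 (k=30): L=81 R=188
Round 5 (k=31): L=188 R=154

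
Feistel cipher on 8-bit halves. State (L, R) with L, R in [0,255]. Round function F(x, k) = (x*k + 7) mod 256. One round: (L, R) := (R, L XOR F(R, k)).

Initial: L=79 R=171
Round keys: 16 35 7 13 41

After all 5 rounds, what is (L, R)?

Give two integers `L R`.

Round 1 (k=16): L=171 R=248
Round 2 (k=35): L=248 R=68
Round 3 (k=7): L=68 R=27
Round 4 (k=13): L=27 R=34
Round 5 (k=41): L=34 R=98

Answer: 34 98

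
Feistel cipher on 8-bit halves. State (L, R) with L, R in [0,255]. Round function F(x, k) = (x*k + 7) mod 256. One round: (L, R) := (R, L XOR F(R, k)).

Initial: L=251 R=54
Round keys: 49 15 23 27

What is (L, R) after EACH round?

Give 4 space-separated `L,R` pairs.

Answer: 54,166 166,247 247,158 158,70

Derivation:
Round 1 (k=49): L=54 R=166
Round 2 (k=15): L=166 R=247
Round 3 (k=23): L=247 R=158
Round 4 (k=27): L=158 R=70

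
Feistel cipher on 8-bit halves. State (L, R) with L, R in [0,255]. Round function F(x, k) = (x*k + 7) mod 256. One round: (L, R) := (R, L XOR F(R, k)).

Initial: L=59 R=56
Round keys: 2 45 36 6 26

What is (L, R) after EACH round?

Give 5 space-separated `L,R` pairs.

Round 1 (k=2): L=56 R=76
Round 2 (k=45): L=76 R=91
Round 3 (k=36): L=91 R=159
Round 4 (k=6): L=159 R=154
Round 5 (k=26): L=154 R=52

Answer: 56,76 76,91 91,159 159,154 154,52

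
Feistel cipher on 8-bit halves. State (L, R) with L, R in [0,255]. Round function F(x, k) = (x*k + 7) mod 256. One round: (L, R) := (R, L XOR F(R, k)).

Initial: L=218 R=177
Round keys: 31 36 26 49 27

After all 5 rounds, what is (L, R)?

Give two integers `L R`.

Answer: 96 40

Derivation:
Round 1 (k=31): L=177 R=172
Round 2 (k=36): L=172 R=134
Round 3 (k=26): L=134 R=15
Round 4 (k=49): L=15 R=96
Round 5 (k=27): L=96 R=40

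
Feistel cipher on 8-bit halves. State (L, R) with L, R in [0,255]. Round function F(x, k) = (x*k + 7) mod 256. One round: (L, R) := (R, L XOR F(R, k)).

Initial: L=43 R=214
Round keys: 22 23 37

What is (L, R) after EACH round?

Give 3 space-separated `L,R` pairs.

Round 1 (k=22): L=214 R=64
Round 2 (k=23): L=64 R=17
Round 3 (k=37): L=17 R=60

Answer: 214,64 64,17 17,60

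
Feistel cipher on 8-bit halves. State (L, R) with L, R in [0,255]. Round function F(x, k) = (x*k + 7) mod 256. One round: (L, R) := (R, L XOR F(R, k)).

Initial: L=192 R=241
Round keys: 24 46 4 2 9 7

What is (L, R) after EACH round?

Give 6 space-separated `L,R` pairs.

Round 1 (k=24): L=241 R=95
Round 2 (k=46): L=95 R=232
Round 3 (k=4): L=232 R=248
Round 4 (k=2): L=248 R=31
Round 5 (k=9): L=31 R=230
Round 6 (k=7): L=230 R=78

Answer: 241,95 95,232 232,248 248,31 31,230 230,78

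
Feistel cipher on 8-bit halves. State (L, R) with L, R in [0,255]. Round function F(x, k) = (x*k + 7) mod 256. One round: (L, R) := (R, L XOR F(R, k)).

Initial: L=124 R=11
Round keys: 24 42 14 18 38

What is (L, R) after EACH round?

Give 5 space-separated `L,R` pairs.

Answer: 11,115 115,238 238,120 120,153 153,197

Derivation:
Round 1 (k=24): L=11 R=115
Round 2 (k=42): L=115 R=238
Round 3 (k=14): L=238 R=120
Round 4 (k=18): L=120 R=153
Round 5 (k=38): L=153 R=197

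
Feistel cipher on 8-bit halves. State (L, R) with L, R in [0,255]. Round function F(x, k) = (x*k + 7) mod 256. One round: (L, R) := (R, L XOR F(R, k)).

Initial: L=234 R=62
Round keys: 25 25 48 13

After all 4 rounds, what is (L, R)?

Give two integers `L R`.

Answer: 248 79

Derivation:
Round 1 (k=25): L=62 R=255
Round 2 (k=25): L=255 R=208
Round 3 (k=48): L=208 R=248
Round 4 (k=13): L=248 R=79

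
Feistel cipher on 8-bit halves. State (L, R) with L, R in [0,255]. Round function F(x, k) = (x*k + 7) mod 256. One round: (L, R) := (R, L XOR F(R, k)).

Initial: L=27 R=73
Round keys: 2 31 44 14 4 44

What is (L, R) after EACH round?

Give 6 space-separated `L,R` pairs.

Answer: 73,130 130,140 140,149 149,161 161,30 30,142

Derivation:
Round 1 (k=2): L=73 R=130
Round 2 (k=31): L=130 R=140
Round 3 (k=44): L=140 R=149
Round 4 (k=14): L=149 R=161
Round 5 (k=4): L=161 R=30
Round 6 (k=44): L=30 R=142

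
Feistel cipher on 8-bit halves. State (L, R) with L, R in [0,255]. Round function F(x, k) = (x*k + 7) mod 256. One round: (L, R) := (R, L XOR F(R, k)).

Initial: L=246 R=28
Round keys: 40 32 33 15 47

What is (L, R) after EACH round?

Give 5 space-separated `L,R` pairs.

Round 1 (k=40): L=28 R=145
Round 2 (k=32): L=145 R=59
Round 3 (k=33): L=59 R=51
Round 4 (k=15): L=51 R=63
Round 5 (k=47): L=63 R=171

Answer: 28,145 145,59 59,51 51,63 63,171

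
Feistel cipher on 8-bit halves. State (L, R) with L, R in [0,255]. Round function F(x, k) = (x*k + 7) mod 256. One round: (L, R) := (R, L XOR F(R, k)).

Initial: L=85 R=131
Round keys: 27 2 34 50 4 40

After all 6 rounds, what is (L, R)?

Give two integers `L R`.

Round 1 (k=27): L=131 R=141
Round 2 (k=2): L=141 R=162
Round 3 (k=34): L=162 R=6
Round 4 (k=50): L=6 R=145
Round 5 (k=4): L=145 R=77
Round 6 (k=40): L=77 R=158

Answer: 77 158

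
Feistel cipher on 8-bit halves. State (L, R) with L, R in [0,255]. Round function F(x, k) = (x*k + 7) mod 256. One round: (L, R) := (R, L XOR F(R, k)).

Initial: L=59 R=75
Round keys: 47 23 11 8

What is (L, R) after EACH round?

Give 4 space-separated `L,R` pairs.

Answer: 75,247 247,115 115,15 15,12

Derivation:
Round 1 (k=47): L=75 R=247
Round 2 (k=23): L=247 R=115
Round 3 (k=11): L=115 R=15
Round 4 (k=8): L=15 R=12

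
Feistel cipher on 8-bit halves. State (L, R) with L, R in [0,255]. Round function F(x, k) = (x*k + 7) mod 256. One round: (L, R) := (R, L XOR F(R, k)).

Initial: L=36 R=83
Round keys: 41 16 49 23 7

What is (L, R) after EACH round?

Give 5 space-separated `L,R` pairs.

Answer: 83,118 118,52 52,141 141,134 134,60

Derivation:
Round 1 (k=41): L=83 R=118
Round 2 (k=16): L=118 R=52
Round 3 (k=49): L=52 R=141
Round 4 (k=23): L=141 R=134
Round 5 (k=7): L=134 R=60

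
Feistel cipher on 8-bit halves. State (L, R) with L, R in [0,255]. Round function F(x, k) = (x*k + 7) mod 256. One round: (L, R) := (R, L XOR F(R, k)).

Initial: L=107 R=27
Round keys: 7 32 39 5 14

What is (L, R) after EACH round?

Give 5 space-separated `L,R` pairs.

Answer: 27,175 175,252 252,196 196,39 39,237

Derivation:
Round 1 (k=7): L=27 R=175
Round 2 (k=32): L=175 R=252
Round 3 (k=39): L=252 R=196
Round 4 (k=5): L=196 R=39
Round 5 (k=14): L=39 R=237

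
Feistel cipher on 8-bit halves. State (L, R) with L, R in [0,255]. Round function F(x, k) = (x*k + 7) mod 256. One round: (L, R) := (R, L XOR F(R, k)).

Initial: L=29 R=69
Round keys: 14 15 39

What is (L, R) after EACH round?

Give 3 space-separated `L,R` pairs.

Answer: 69,208 208,114 114,181

Derivation:
Round 1 (k=14): L=69 R=208
Round 2 (k=15): L=208 R=114
Round 3 (k=39): L=114 R=181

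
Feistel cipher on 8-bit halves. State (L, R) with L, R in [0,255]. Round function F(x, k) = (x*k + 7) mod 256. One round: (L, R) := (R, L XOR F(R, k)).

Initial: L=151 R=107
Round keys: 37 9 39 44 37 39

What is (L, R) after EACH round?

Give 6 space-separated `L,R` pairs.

Round 1 (k=37): L=107 R=233
Round 2 (k=9): L=233 R=83
Round 3 (k=39): L=83 R=69
Round 4 (k=44): L=69 R=176
Round 5 (k=37): L=176 R=50
Round 6 (k=39): L=50 R=21

Answer: 107,233 233,83 83,69 69,176 176,50 50,21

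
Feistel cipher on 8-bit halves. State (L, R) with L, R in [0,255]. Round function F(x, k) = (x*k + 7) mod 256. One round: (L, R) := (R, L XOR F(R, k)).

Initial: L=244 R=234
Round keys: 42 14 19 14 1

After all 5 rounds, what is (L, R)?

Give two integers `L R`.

Answer: 202 126

Derivation:
Round 1 (k=42): L=234 R=159
Round 2 (k=14): L=159 R=83
Round 3 (k=19): L=83 R=175
Round 4 (k=14): L=175 R=202
Round 5 (k=1): L=202 R=126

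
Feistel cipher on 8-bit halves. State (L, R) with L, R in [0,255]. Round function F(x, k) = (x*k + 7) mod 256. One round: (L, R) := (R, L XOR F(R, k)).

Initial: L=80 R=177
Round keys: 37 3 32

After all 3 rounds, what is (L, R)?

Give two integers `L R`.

Answer: 218 139

Derivation:
Round 1 (k=37): L=177 R=204
Round 2 (k=3): L=204 R=218
Round 3 (k=32): L=218 R=139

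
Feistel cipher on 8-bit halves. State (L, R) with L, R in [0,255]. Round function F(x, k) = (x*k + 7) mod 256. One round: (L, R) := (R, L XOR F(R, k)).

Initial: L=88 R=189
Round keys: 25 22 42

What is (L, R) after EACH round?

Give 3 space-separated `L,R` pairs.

Round 1 (k=25): L=189 R=36
Round 2 (k=22): L=36 R=162
Round 3 (k=42): L=162 R=191

Answer: 189,36 36,162 162,191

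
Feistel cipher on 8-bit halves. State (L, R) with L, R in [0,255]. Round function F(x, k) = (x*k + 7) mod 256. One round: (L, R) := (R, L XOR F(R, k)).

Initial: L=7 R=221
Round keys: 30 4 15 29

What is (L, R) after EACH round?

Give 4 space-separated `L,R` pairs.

Round 1 (k=30): L=221 R=234
Round 2 (k=4): L=234 R=114
Round 3 (k=15): L=114 R=95
Round 4 (k=29): L=95 R=184

Answer: 221,234 234,114 114,95 95,184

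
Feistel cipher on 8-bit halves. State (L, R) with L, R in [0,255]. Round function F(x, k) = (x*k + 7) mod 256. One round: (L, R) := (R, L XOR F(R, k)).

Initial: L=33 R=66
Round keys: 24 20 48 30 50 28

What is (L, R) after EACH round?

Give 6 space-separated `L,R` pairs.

Round 1 (k=24): L=66 R=22
Round 2 (k=20): L=22 R=253
Round 3 (k=48): L=253 R=97
Round 4 (k=30): L=97 R=152
Round 5 (k=50): L=152 R=214
Round 6 (k=28): L=214 R=247

Answer: 66,22 22,253 253,97 97,152 152,214 214,247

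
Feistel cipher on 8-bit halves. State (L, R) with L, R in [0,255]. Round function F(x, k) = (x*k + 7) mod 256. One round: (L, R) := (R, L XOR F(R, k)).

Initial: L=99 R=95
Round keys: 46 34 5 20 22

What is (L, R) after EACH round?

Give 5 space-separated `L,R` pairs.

Round 1 (k=46): L=95 R=122
Round 2 (k=34): L=122 R=100
Round 3 (k=5): L=100 R=129
Round 4 (k=20): L=129 R=127
Round 5 (k=22): L=127 R=112

Answer: 95,122 122,100 100,129 129,127 127,112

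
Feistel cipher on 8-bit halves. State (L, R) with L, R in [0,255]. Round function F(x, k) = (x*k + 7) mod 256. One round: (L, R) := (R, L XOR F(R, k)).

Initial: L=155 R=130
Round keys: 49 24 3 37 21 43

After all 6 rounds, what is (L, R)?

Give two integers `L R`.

Round 1 (k=49): L=130 R=114
Round 2 (k=24): L=114 R=53
Round 3 (k=3): L=53 R=212
Round 4 (k=37): L=212 R=158
Round 5 (k=21): L=158 R=41
Round 6 (k=43): L=41 R=116

Answer: 41 116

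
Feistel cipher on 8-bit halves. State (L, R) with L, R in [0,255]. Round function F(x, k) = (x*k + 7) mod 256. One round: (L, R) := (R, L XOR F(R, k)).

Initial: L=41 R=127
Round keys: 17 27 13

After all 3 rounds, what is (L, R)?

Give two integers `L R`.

Round 1 (k=17): L=127 R=95
Round 2 (k=27): L=95 R=115
Round 3 (k=13): L=115 R=129

Answer: 115 129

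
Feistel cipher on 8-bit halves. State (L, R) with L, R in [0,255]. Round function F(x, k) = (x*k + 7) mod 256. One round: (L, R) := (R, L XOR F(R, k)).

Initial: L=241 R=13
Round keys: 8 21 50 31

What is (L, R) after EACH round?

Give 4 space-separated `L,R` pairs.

Round 1 (k=8): L=13 R=158
Round 2 (k=21): L=158 R=240
Round 3 (k=50): L=240 R=121
Round 4 (k=31): L=121 R=94

Answer: 13,158 158,240 240,121 121,94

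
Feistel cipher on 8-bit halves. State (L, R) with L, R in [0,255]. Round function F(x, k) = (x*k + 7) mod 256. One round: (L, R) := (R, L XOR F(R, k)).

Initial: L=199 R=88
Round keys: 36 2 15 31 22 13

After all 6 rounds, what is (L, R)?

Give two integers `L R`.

Round 1 (k=36): L=88 R=160
Round 2 (k=2): L=160 R=31
Round 3 (k=15): L=31 R=120
Round 4 (k=31): L=120 R=144
Round 5 (k=22): L=144 R=31
Round 6 (k=13): L=31 R=10

Answer: 31 10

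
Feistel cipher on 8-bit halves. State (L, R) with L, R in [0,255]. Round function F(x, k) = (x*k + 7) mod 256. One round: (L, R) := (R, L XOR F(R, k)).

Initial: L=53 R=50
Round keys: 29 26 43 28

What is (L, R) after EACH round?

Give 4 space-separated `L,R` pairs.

Round 1 (k=29): L=50 R=132
Round 2 (k=26): L=132 R=93
Round 3 (k=43): L=93 R=34
Round 4 (k=28): L=34 R=226

Answer: 50,132 132,93 93,34 34,226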